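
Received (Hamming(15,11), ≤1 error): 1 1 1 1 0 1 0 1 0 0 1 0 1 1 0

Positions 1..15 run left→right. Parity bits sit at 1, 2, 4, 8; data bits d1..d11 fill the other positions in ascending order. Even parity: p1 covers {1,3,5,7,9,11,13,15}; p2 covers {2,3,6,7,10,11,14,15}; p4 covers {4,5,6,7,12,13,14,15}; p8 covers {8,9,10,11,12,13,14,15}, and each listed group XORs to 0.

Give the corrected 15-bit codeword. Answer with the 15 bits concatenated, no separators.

101101010010110

s1 (pos 1,3,5,7,9,11,13,15): 1⊕1⊕0⊕0⊕0⊕1⊕1⊕0 = 0
s2 (pos 2,3,6,7,10,11,14,15): 1⊕1⊕1⊕0⊕0⊕1⊕1⊕0 = 1
s4 (pos 4,5,6,7,12,13,14,15): 1⊕0⊕1⊕0⊕0⊕1⊕1⊕0 = 0
s8 (pos 8,9,10,11,12,13,14,15): 1⊕0⊕0⊕1⊕0⊕1⊕1⊕0 = 0
Syndrome s8…s1 = 0010 → error at position 2.
Flip position 2: 111101010010110 → 101101010010110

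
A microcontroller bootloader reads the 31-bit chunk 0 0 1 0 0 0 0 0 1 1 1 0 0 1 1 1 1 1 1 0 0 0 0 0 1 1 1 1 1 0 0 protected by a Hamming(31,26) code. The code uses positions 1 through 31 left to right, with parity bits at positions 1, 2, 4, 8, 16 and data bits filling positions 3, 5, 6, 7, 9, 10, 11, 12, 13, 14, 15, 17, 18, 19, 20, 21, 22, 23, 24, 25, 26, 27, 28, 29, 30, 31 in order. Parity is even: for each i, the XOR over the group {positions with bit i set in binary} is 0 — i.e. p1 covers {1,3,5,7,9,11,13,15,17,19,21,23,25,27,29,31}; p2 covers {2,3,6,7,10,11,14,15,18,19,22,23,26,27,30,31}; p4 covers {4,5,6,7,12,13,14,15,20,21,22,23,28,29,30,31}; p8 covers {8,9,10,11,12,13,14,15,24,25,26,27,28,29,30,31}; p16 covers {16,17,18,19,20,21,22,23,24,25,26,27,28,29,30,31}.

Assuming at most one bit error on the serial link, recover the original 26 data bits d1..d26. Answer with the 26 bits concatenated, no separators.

s1 (pos 1,3,5,7,9,11,13,15,17,19,21,23,25,27,29,31): 0⊕1⊕0⊕0⊕1⊕1⊕0⊕1⊕1⊕1⊕0⊕0⊕1⊕1⊕1⊕0 = 1
s2 (pos 2,3,6,7,10,11,14,15,18,19,22,23,26,27,30,31): 0⊕1⊕0⊕0⊕1⊕1⊕1⊕1⊕1⊕1⊕0⊕0⊕1⊕1⊕0⊕0 = 1
s4 (pos 4,5,6,7,12,13,14,15,20,21,22,23,28,29,30,31): 0⊕0⊕0⊕0⊕0⊕0⊕1⊕1⊕0⊕0⊕0⊕0⊕1⊕1⊕0⊕0 = 0
s8 (pos 8,9,10,11,12,13,14,15,24,25,26,27,28,29,30,31): 0⊕1⊕1⊕1⊕0⊕0⊕1⊕1⊕0⊕1⊕1⊕1⊕1⊕1⊕0⊕0 = 0
s16 (pos 16,17,18,19,20,21,22,23,24,25,26,27,28,29,30,31): 1⊕1⊕1⊕1⊕0⊕0⊕0⊕0⊕0⊕1⊕1⊕1⊕1⊕1⊕0⊕0 = 1
Syndrome s16…s1 = 10011 → error at position 19.
Flip position 19: 0010000011100111111000001111100 → 0010000011100111110000001111100
Read data bits from positions 3,5,6,7,9,10,11,12,13,14,15,17,18,19,20,21,22,23,24,25,26,27,28,29,30,31: 10001110011110000001111100

10001110011110000001111100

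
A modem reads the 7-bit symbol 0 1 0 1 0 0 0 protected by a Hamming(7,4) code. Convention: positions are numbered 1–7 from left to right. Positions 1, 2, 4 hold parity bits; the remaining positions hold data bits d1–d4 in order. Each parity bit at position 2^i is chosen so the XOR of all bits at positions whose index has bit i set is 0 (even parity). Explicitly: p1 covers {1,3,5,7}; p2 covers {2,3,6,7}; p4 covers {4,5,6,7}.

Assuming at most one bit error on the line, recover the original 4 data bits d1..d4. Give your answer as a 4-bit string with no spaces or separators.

s1 (pos 1,3,5,7): 0⊕0⊕0⊕0 = 0
s2 (pos 2,3,6,7): 1⊕0⊕0⊕0 = 1
s4 (pos 4,5,6,7): 1⊕0⊕0⊕0 = 1
Syndrome s4…s1 = 110 → error at position 6.
Flip position 6: 0101000 → 0101010
Read data bits from positions 3,5,6,7: 0010

0010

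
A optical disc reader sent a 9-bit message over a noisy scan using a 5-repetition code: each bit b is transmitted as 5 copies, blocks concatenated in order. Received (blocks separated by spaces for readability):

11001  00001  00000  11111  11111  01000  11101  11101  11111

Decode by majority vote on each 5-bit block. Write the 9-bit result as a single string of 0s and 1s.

100110111

Block 1 (11001): 3 ones → 1
Block 2 (00001): 1 one → 0
Block 3 (00000): 0 ones → 0
Block 4 (11111): 5 ones → 1
Block 5 (11111): 5 ones → 1
Block 6 (01000): 1 one → 0
Block 7 (11101): 4 ones → 1
Block 8 (11101): 4 ones → 1
Block 9 (11111): 5 ones → 1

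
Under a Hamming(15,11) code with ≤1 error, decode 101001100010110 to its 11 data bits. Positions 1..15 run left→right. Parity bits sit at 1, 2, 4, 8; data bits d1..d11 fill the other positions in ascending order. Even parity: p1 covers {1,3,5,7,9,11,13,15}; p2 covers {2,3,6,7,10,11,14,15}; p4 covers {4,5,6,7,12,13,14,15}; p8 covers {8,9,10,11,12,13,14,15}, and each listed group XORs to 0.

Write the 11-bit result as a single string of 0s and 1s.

10110000110

s1 (pos 1,3,5,7,9,11,13,15): 1⊕1⊕0⊕1⊕0⊕1⊕1⊕0 = 1
s2 (pos 2,3,6,7,10,11,14,15): 0⊕1⊕1⊕1⊕0⊕1⊕1⊕0 = 1
s4 (pos 4,5,6,7,12,13,14,15): 0⊕0⊕1⊕1⊕0⊕1⊕1⊕0 = 0
s8 (pos 8,9,10,11,12,13,14,15): 0⊕0⊕0⊕1⊕0⊕1⊕1⊕0 = 1
Syndrome s8…s1 = 1011 → error at position 11.
Flip position 11: 101001100010110 → 101001100000110
Read data bits from positions 3,5,6,7,9,10,11,12,13,14,15: 10110000110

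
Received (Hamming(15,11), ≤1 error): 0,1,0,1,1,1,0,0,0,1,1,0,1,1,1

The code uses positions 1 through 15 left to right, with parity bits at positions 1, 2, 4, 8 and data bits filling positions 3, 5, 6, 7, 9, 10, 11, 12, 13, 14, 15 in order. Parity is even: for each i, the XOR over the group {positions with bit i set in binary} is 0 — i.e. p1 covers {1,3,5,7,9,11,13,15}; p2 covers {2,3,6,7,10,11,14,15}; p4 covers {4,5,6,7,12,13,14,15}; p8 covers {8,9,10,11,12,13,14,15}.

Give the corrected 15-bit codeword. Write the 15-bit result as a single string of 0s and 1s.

s1 (pos 1,3,5,7,9,11,13,15): 0⊕0⊕1⊕0⊕0⊕1⊕1⊕1 = 0
s2 (pos 2,3,6,7,10,11,14,15): 1⊕0⊕1⊕0⊕1⊕1⊕1⊕1 = 0
s4 (pos 4,5,6,7,12,13,14,15): 1⊕1⊕1⊕0⊕0⊕1⊕1⊕1 = 0
s8 (pos 8,9,10,11,12,13,14,15): 0⊕0⊕1⊕1⊕0⊕1⊕1⊕1 = 1
Syndrome s8…s1 = 1000 → error at position 8.
Flip position 8: 010111000110111 → 010111010110111

010111010110111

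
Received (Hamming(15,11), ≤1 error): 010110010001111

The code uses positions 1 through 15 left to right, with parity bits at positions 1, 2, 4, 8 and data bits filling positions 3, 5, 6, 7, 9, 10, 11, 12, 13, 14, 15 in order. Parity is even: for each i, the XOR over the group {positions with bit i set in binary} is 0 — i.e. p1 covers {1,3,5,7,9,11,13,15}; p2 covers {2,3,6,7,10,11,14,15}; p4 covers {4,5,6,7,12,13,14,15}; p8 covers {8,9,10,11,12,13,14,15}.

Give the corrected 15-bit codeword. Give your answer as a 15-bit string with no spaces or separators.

010110010011111

s1 (pos 1,3,5,7,9,11,13,15): 0⊕0⊕1⊕0⊕0⊕0⊕1⊕1 = 1
s2 (pos 2,3,6,7,10,11,14,15): 1⊕0⊕0⊕0⊕0⊕0⊕1⊕1 = 1
s4 (pos 4,5,6,7,12,13,14,15): 1⊕1⊕0⊕0⊕1⊕1⊕1⊕1 = 0
s8 (pos 8,9,10,11,12,13,14,15): 1⊕0⊕0⊕0⊕1⊕1⊕1⊕1 = 1
Syndrome s8…s1 = 1011 → error at position 11.
Flip position 11: 010110010001111 → 010110010011111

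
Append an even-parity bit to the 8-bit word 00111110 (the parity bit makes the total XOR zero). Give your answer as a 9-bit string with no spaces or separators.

001111101

XOR of the 8 data bits: 0⊕0⊕1⊕1⊕1⊕1⊕1⊕0 = 1
Parity bit = 1 (so all 9 bits XOR to 0).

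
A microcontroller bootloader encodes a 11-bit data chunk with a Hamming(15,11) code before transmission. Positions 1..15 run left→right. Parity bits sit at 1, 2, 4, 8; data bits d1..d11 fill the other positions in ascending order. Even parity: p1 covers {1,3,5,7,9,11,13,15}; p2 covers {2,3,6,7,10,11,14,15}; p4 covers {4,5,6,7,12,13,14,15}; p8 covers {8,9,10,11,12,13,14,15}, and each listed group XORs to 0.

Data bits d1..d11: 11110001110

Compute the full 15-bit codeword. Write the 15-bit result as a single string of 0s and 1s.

001011110001110

Place data at non-parity positions: p1 p2 1 p4 1 1 1 p8 0 0 0 1 1 1 0
p1 (pos 1,3,5,7,9,11,13,15): XOR of data positions = 1⊕1⊕1⊕0⊕0⊕1⊕0 = 0
p2 (pos 2,3,6,7,10,11,14,15): XOR of data positions = 1⊕1⊕1⊕0⊕0⊕1⊕0 = 0
p4 (pos 4,5,6,7,12,13,14,15): XOR of data positions = 1⊕1⊕1⊕1⊕1⊕1⊕0 = 0
p8 (pos 8,9,10,11,12,13,14,15): XOR of data positions = 0⊕0⊕0⊕1⊕1⊕1⊕0 = 1
Codeword: 001011110001110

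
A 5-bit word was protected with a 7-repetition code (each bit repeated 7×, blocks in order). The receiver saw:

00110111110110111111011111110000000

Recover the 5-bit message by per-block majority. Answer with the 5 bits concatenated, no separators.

Block 1 (0011011): 4 ones → 1
Block 2 (1110110): 5 ones → 1
Block 3 (1111110): 6 ones → 1
Block 4 (1111111): 7 ones → 1
Block 5 (0000000): 0 ones → 0

11110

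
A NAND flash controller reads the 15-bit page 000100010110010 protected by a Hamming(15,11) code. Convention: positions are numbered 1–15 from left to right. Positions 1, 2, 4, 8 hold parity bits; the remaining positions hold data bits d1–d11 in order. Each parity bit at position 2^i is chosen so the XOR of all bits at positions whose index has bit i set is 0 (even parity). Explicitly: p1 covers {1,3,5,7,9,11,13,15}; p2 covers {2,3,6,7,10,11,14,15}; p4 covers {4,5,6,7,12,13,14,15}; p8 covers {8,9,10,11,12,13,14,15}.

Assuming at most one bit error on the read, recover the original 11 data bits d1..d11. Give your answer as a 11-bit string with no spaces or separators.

10000110010

s1 (pos 1,3,5,7,9,11,13,15): 0⊕0⊕0⊕0⊕0⊕1⊕0⊕0 = 1
s2 (pos 2,3,6,7,10,11,14,15): 0⊕0⊕0⊕0⊕1⊕1⊕1⊕0 = 1
s4 (pos 4,5,6,7,12,13,14,15): 1⊕0⊕0⊕0⊕0⊕0⊕1⊕0 = 0
s8 (pos 8,9,10,11,12,13,14,15): 1⊕0⊕1⊕1⊕0⊕0⊕1⊕0 = 0
Syndrome s8…s1 = 0011 → error at position 3.
Flip position 3: 000100010110010 → 001100010110010
Read data bits from positions 3,5,6,7,9,10,11,12,13,14,15: 10000110010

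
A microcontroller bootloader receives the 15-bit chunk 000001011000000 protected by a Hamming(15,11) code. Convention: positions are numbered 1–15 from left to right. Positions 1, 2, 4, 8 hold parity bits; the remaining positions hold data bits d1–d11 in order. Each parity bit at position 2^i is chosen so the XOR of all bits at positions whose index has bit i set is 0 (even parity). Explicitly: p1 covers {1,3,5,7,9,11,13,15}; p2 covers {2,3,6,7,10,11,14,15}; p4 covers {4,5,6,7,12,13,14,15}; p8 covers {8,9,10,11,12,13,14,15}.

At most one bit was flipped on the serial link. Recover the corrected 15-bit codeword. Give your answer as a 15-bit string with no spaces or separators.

000001111000000

s1 (pos 1,3,5,7,9,11,13,15): 0⊕0⊕0⊕0⊕1⊕0⊕0⊕0 = 1
s2 (pos 2,3,6,7,10,11,14,15): 0⊕0⊕1⊕0⊕0⊕0⊕0⊕0 = 1
s4 (pos 4,5,6,7,12,13,14,15): 0⊕0⊕1⊕0⊕0⊕0⊕0⊕0 = 1
s8 (pos 8,9,10,11,12,13,14,15): 1⊕1⊕0⊕0⊕0⊕0⊕0⊕0 = 0
Syndrome s8…s1 = 0111 → error at position 7.
Flip position 7: 000001011000000 → 000001111000000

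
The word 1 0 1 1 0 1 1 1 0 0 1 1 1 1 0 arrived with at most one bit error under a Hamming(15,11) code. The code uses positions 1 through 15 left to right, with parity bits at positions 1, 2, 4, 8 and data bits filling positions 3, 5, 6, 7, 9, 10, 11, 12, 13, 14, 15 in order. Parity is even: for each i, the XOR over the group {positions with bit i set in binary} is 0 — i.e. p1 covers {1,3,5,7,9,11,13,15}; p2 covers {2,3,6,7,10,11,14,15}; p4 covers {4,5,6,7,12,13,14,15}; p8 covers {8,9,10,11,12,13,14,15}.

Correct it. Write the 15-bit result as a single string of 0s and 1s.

s1 (pos 1,3,5,7,9,11,13,15): 1⊕1⊕0⊕1⊕0⊕1⊕1⊕0 = 1
s2 (pos 2,3,6,7,10,11,14,15): 0⊕1⊕1⊕1⊕0⊕1⊕1⊕0 = 1
s4 (pos 4,5,6,7,12,13,14,15): 1⊕0⊕1⊕1⊕1⊕1⊕1⊕0 = 0
s8 (pos 8,9,10,11,12,13,14,15): 1⊕0⊕0⊕1⊕1⊕1⊕1⊕0 = 1
Syndrome s8…s1 = 1011 → error at position 11.
Flip position 11: 101101110011110 → 101101110001110

101101110001110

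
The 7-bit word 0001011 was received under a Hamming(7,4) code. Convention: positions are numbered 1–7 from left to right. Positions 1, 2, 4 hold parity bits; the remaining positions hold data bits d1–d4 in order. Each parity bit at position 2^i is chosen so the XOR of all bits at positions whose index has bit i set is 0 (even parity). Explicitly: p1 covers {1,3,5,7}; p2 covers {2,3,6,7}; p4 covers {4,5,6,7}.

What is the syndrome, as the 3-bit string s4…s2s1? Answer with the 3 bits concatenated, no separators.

101

s1 (pos 1,3,5,7): 0⊕0⊕0⊕1 = 1
s2 (pos 2,3,6,7): 0⊕0⊕1⊕1 = 0
s4 (pos 4,5,6,7): 1⊕0⊕1⊕1 = 1
Syndrome s4…s1 = 101 → error at position 5.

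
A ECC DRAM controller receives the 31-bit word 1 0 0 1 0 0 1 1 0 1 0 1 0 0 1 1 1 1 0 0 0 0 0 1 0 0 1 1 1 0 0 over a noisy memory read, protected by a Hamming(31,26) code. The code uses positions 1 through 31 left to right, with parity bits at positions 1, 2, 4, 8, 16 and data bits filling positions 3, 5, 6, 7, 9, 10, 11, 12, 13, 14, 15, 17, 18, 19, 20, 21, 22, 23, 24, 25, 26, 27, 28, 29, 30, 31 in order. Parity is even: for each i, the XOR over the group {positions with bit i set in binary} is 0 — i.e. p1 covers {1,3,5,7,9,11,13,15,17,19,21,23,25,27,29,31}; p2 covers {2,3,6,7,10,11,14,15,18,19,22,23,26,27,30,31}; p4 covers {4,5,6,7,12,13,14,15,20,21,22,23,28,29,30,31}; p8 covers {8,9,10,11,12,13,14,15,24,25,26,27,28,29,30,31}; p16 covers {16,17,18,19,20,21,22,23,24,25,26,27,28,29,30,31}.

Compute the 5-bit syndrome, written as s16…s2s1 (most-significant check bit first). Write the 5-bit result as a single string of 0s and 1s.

10010

s1 (pos 1,3,5,7,9,11,13,15,17,19,21,23,25,27,29,31): 1⊕0⊕0⊕1⊕0⊕0⊕0⊕1⊕1⊕0⊕0⊕0⊕0⊕1⊕1⊕0 = 0
s2 (pos 2,3,6,7,10,11,14,15,18,19,22,23,26,27,30,31): 0⊕0⊕0⊕1⊕1⊕0⊕0⊕1⊕1⊕0⊕0⊕0⊕0⊕1⊕0⊕0 = 1
s4 (pos 4,5,6,7,12,13,14,15,20,21,22,23,28,29,30,31): 1⊕0⊕0⊕1⊕1⊕0⊕0⊕1⊕0⊕0⊕0⊕0⊕1⊕1⊕0⊕0 = 0
s8 (pos 8,9,10,11,12,13,14,15,24,25,26,27,28,29,30,31): 1⊕0⊕1⊕0⊕1⊕0⊕0⊕1⊕1⊕0⊕0⊕1⊕1⊕1⊕0⊕0 = 0
s16 (pos 16,17,18,19,20,21,22,23,24,25,26,27,28,29,30,31): 1⊕1⊕1⊕0⊕0⊕0⊕0⊕0⊕1⊕0⊕0⊕1⊕1⊕1⊕0⊕0 = 1
Syndrome s16…s1 = 10010 → error at position 18.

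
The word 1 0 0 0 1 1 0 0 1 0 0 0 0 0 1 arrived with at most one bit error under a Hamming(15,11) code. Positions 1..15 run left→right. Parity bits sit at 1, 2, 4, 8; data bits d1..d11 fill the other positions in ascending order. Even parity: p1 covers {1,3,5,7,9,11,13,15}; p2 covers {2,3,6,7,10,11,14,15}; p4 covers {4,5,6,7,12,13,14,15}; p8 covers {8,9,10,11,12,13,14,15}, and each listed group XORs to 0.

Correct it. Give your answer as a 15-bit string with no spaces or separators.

s1 (pos 1,3,5,7,9,11,13,15): 1⊕0⊕1⊕0⊕1⊕0⊕0⊕1 = 0
s2 (pos 2,3,6,7,10,11,14,15): 0⊕0⊕1⊕0⊕0⊕0⊕0⊕1 = 0
s4 (pos 4,5,6,7,12,13,14,15): 0⊕1⊕1⊕0⊕0⊕0⊕0⊕1 = 1
s8 (pos 8,9,10,11,12,13,14,15): 0⊕1⊕0⊕0⊕0⊕0⊕0⊕1 = 0
Syndrome s8…s1 = 0100 → error at position 4.
Flip position 4: 100011001000001 → 100111001000001

100111001000001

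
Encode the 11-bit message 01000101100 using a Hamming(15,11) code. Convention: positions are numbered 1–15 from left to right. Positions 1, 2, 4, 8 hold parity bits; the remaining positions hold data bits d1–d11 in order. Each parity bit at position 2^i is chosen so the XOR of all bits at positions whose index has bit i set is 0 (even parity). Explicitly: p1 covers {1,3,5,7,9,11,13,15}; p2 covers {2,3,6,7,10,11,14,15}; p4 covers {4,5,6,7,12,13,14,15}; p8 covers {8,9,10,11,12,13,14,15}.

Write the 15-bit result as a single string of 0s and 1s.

010110010101100

Place data at non-parity positions: p1 p2 0 p4 1 0 0 p8 0 1 0 1 1 0 0
p1 (pos 1,3,5,7,9,11,13,15): XOR of data positions = 0⊕1⊕0⊕0⊕0⊕1⊕0 = 0
p2 (pos 2,3,6,7,10,11,14,15): XOR of data positions = 0⊕0⊕0⊕1⊕0⊕0⊕0 = 1
p4 (pos 4,5,6,7,12,13,14,15): XOR of data positions = 1⊕0⊕0⊕1⊕1⊕0⊕0 = 1
p8 (pos 8,9,10,11,12,13,14,15): XOR of data positions = 0⊕1⊕0⊕1⊕1⊕0⊕0 = 1
Codeword: 010110010101100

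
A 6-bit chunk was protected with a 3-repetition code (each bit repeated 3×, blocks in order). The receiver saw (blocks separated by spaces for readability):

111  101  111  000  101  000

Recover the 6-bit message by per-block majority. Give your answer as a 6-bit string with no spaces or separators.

Block 1 (111): 3 ones → 1
Block 2 (101): 2 ones → 1
Block 3 (111): 3 ones → 1
Block 4 (000): 0 ones → 0
Block 5 (101): 2 ones → 1
Block 6 (000): 0 ones → 0

111010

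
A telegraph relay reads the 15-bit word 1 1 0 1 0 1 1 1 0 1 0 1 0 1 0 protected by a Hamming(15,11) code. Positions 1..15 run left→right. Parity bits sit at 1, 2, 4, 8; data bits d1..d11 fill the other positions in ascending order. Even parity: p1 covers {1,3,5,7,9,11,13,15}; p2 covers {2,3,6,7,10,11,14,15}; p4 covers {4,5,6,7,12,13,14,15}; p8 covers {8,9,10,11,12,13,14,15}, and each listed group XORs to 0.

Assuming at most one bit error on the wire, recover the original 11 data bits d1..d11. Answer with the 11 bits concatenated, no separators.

s1 (pos 1,3,5,7,9,11,13,15): 1⊕0⊕0⊕1⊕0⊕0⊕0⊕0 = 0
s2 (pos 2,3,6,7,10,11,14,15): 1⊕0⊕1⊕1⊕1⊕0⊕1⊕0 = 1
s4 (pos 4,5,6,7,12,13,14,15): 1⊕0⊕1⊕1⊕1⊕0⊕1⊕0 = 1
s8 (pos 8,9,10,11,12,13,14,15): 1⊕0⊕1⊕0⊕1⊕0⊕1⊕0 = 0
Syndrome s8…s1 = 0110 → error at position 6.
Flip position 6: 110101110101010 → 110100110101010
Read data bits from positions 3,5,6,7,9,10,11,12,13,14,15: 00010101010

00010101010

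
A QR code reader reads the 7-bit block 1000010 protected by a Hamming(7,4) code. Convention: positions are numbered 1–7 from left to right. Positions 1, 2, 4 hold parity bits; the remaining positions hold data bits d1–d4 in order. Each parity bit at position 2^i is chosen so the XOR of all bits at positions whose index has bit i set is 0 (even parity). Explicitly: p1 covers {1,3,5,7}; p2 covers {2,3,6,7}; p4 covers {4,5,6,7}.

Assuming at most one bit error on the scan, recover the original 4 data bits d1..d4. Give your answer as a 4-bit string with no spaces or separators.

0011

s1 (pos 1,3,5,7): 1⊕0⊕0⊕0 = 1
s2 (pos 2,3,6,7): 0⊕0⊕1⊕0 = 1
s4 (pos 4,5,6,7): 0⊕0⊕1⊕0 = 1
Syndrome s4…s1 = 111 → error at position 7.
Flip position 7: 1000010 → 1000011
Read data bits from positions 3,5,6,7: 0011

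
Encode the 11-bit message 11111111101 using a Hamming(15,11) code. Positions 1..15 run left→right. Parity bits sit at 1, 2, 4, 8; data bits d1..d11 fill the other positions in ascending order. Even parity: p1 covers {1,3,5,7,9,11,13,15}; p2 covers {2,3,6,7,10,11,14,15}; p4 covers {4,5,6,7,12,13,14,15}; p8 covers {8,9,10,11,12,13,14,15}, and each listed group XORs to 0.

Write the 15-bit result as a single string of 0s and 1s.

101011101111101

Place data at non-parity positions: p1 p2 1 p4 1 1 1 p8 1 1 1 1 1 0 1
p1 (pos 1,3,5,7,9,11,13,15): XOR of data positions = 1⊕1⊕1⊕1⊕1⊕1⊕1 = 1
p2 (pos 2,3,6,7,10,11,14,15): XOR of data positions = 1⊕1⊕1⊕1⊕1⊕0⊕1 = 0
p4 (pos 4,5,6,7,12,13,14,15): XOR of data positions = 1⊕1⊕1⊕1⊕1⊕0⊕1 = 0
p8 (pos 8,9,10,11,12,13,14,15): XOR of data positions = 1⊕1⊕1⊕1⊕1⊕0⊕1 = 0
Codeword: 101011101111101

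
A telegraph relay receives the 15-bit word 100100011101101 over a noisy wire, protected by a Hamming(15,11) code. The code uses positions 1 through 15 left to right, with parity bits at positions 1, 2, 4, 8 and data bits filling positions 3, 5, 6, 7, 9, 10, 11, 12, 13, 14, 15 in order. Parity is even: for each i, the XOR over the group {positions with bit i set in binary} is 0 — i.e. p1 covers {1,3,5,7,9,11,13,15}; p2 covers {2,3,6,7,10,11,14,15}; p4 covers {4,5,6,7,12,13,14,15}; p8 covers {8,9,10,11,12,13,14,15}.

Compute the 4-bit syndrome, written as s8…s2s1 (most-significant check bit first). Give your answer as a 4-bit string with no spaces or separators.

s1 (pos 1,3,5,7,9,11,13,15): 1⊕0⊕0⊕0⊕1⊕0⊕1⊕1 = 0
s2 (pos 2,3,6,7,10,11,14,15): 0⊕0⊕0⊕0⊕1⊕0⊕0⊕1 = 0
s4 (pos 4,5,6,7,12,13,14,15): 1⊕0⊕0⊕0⊕1⊕1⊕0⊕1 = 0
s8 (pos 8,9,10,11,12,13,14,15): 1⊕1⊕1⊕0⊕1⊕1⊕0⊕1 = 0
Syndrome s8…s1 = 0000 → no error.

0000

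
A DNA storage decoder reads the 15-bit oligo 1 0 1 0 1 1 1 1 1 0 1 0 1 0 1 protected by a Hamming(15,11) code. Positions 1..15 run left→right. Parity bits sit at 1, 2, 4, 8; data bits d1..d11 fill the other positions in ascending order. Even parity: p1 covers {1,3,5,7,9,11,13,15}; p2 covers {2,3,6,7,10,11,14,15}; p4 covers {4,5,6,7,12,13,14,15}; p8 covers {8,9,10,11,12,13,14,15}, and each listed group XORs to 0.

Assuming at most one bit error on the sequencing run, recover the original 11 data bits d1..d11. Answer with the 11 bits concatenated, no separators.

11111010111

s1 (pos 1,3,5,7,9,11,13,15): 1⊕1⊕1⊕1⊕1⊕1⊕1⊕1 = 0
s2 (pos 2,3,6,7,10,11,14,15): 0⊕1⊕1⊕1⊕0⊕1⊕0⊕1 = 1
s4 (pos 4,5,6,7,12,13,14,15): 0⊕1⊕1⊕1⊕0⊕1⊕0⊕1 = 1
s8 (pos 8,9,10,11,12,13,14,15): 1⊕1⊕0⊕1⊕0⊕1⊕0⊕1 = 1
Syndrome s8…s1 = 1110 → error at position 14.
Flip position 14: 101011111010101 → 101011111010111
Read data bits from positions 3,5,6,7,9,10,11,12,13,14,15: 11111010111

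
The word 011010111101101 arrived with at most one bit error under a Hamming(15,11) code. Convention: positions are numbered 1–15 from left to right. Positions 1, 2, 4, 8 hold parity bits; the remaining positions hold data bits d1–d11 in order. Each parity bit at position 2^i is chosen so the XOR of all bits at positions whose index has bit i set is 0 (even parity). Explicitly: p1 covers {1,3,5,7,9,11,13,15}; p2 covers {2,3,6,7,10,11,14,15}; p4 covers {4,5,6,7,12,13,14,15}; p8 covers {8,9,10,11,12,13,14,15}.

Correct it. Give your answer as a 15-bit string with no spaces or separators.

s1 (pos 1,3,5,7,9,11,13,15): 0⊕1⊕1⊕1⊕1⊕0⊕1⊕1 = 0
s2 (pos 2,3,6,7,10,11,14,15): 1⊕1⊕0⊕1⊕1⊕0⊕0⊕1 = 1
s4 (pos 4,5,6,7,12,13,14,15): 0⊕1⊕0⊕1⊕1⊕1⊕0⊕1 = 1
s8 (pos 8,9,10,11,12,13,14,15): 1⊕1⊕1⊕0⊕1⊕1⊕0⊕1 = 0
Syndrome s8…s1 = 0110 → error at position 6.
Flip position 6: 011010111101101 → 011011111101101

011011111101101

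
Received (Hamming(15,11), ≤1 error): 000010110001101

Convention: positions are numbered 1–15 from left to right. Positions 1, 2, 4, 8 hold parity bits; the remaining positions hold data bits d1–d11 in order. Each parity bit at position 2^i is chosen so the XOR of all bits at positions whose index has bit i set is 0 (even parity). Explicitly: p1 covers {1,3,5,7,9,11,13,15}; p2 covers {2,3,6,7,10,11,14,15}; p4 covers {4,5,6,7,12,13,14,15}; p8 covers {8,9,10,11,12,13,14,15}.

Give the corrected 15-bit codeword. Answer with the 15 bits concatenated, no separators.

s1 (pos 1,3,5,7,9,11,13,15): 0⊕0⊕1⊕1⊕0⊕0⊕1⊕1 = 0
s2 (pos 2,3,6,7,10,11,14,15): 0⊕0⊕0⊕1⊕0⊕0⊕0⊕1 = 0
s4 (pos 4,5,6,7,12,13,14,15): 0⊕1⊕0⊕1⊕1⊕1⊕0⊕1 = 1
s8 (pos 8,9,10,11,12,13,14,15): 1⊕0⊕0⊕0⊕1⊕1⊕0⊕1 = 0
Syndrome s8…s1 = 0100 → error at position 4.
Flip position 4: 000010110001101 → 000110110001101

000110110001101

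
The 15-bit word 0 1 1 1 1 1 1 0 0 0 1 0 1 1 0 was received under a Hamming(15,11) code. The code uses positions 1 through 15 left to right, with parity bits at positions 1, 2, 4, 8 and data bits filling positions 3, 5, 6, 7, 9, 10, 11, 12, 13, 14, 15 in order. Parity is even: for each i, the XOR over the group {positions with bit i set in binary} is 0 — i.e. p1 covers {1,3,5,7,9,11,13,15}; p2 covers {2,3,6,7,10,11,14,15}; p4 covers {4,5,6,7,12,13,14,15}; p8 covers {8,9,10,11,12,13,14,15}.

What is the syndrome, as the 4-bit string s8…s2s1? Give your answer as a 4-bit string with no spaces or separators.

s1 (pos 1,3,5,7,9,11,13,15): 0⊕1⊕1⊕1⊕0⊕1⊕1⊕0 = 1
s2 (pos 2,3,6,7,10,11,14,15): 1⊕1⊕1⊕1⊕0⊕1⊕1⊕0 = 0
s4 (pos 4,5,6,7,12,13,14,15): 1⊕1⊕1⊕1⊕0⊕1⊕1⊕0 = 0
s8 (pos 8,9,10,11,12,13,14,15): 0⊕0⊕0⊕1⊕0⊕1⊕1⊕0 = 1
Syndrome s8…s1 = 1001 → error at position 9.

1001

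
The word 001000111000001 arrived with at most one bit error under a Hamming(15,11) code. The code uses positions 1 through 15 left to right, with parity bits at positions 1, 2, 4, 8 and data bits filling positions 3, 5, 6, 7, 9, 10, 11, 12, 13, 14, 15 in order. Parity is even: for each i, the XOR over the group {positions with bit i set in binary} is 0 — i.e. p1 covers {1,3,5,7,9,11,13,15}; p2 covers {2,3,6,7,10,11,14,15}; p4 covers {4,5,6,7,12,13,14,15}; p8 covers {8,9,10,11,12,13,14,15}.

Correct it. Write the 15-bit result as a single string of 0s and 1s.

s1 (pos 1,3,5,7,9,11,13,15): 0⊕1⊕0⊕1⊕1⊕0⊕0⊕1 = 0
s2 (pos 2,3,6,7,10,11,14,15): 0⊕1⊕0⊕1⊕0⊕0⊕0⊕1 = 1
s4 (pos 4,5,6,7,12,13,14,15): 0⊕0⊕0⊕1⊕0⊕0⊕0⊕1 = 0
s8 (pos 8,9,10,11,12,13,14,15): 1⊕1⊕0⊕0⊕0⊕0⊕0⊕1 = 1
Syndrome s8…s1 = 1010 → error at position 10.
Flip position 10: 001000111000001 → 001000111100001

001000111100001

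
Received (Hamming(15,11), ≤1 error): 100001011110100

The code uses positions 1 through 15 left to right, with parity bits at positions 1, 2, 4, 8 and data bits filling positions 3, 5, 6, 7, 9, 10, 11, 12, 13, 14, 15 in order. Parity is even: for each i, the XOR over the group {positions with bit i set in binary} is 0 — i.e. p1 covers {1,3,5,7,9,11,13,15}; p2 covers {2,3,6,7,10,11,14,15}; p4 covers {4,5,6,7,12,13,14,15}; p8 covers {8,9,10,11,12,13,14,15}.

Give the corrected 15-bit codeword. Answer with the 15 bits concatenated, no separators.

100001011010100

s1 (pos 1,3,5,7,9,11,13,15): 1⊕0⊕0⊕0⊕1⊕1⊕1⊕0 = 0
s2 (pos 2,3,6,7,10,11,14,15): 0⊕0⊕1⊕0⊕1⊕1⊕0⊕0 = 1
s4 (pos 4,5,6,7,12,13,14,15): 0⊕0⊕1⊕0⊕0⊕1⊕0⊕0 = 0
s8 (pos 8,9,10,11,12,13,14,15): 1⊕1⊕1⊕1⊕0⊕1⊕0⊕0 = 1
Syndrome s8…s1 = 1010 → error at position 10.
Flip position 10: 100001011110100 → 100001011010100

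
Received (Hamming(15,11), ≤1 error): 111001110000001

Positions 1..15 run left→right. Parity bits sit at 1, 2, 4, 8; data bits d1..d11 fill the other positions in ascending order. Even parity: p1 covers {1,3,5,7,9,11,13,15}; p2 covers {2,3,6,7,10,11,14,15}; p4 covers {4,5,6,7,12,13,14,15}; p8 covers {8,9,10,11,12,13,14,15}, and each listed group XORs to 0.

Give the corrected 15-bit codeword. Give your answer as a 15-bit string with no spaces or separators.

111000110000001

s1 (pos 1,3,5,7,9,11,13,15): 1⊕1⊕0⊕1⊕0⊕0⊕0⊕1 = 0
s2 (pos 2,3,6,7,10,11,14,15): 1⊕1⊕1⊕1⊕0⊕0⊕0⊕1 = 1
s4 (pos 4,5,6,7,12,13,14,15): 0⊕0⊕1⊕1⊕0⊕0⊕0⊕1 = 1
s8 (pos 8,9,10,11,12,13,14,15): 1⊕0⊕0⊕0⊕0⊕0⊕0⊕1 = 0
Syndrome s8…s1 = 0110 → error at position 6.
Flip position 6: 111001110000001 → 111000110000001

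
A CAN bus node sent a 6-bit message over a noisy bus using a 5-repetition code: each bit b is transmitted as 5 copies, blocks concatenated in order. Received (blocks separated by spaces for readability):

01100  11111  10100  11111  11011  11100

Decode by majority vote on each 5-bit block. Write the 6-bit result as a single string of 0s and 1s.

Block 1 (01100): 2 ones → 0
Block 2 (11111): 5 ones → 1
Block 3 (10100): 2 ones → 0
Block 4 (11111): 5 ones → 1
Block 5 (11011): 4 ones → 1
Block 6 (11100): 3 ones → 1

010111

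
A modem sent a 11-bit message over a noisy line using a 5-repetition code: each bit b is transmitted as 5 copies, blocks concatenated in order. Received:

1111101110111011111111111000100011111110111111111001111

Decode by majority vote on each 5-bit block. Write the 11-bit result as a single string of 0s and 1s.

Block 1 (11111): 5 ones → 1
Block 2 (01110): 3 ones → 1
Block 3 (11101): 4 ones → 1
Block 4 (11111): 5 ones → 1
Block 5 (11111): 5 ones → 1
Block 6 (00010): 1 one → 0
Block 7 (00111): 3 ones → 1
Block 8 (11110): 4 ones → 1
Block 9 (11111): 5 ones → 1
Block 10 (11110): 4 ones → 1
Block 11 (01111): 4 ones → 1

11111011111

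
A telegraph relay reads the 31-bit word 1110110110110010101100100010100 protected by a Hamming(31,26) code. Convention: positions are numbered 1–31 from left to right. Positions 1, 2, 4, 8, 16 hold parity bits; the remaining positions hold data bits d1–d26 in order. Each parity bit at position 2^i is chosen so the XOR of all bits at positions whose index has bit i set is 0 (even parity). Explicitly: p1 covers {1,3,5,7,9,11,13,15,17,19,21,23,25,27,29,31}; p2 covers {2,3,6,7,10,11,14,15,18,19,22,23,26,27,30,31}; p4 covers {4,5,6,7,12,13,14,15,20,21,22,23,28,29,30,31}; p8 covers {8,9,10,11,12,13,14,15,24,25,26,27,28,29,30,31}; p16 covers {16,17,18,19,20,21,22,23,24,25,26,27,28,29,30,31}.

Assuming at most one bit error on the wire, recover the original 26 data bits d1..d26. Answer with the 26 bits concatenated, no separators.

s1 (pos 1,3,5,7,9,11,13,15,17,19,21,23,25,27,29,31): 1⊕1⊕1⊕0⊕1⊕1⊕0⊕1⊕1⊕1⊕0⊕1⊕0⊕1⊕1⊕0 = 1
s2 (pos 2,3,6,7,10,11,14,15,18,19,22,23,26,27,30,31): 1⊕1⊕1⊕0⊕0⊕1⊕0⊕1⊕0⊕1⊕0⊕1⊕0⊕1⊕0⊕0 = 0
s4 (pos 4,5,6,7,12,13,14,15,20,21,22,23,28,29,30,31): 0⊕1⊕1⊕0⊕1⊕0⊕0⊕1⊕1⊕0⊕0⊕1⊕0⊕1⊕0⊕0 = 1
s8 (pos 8,9,10,11,12,13,14,15,24,25,26,27,28,29,30,31): 1⊕1⊕0⊕1⊕1⊕0⊕0⊕1⊕0⊕0⊕0⊕1⊕0⊕1⊕0⊕0 = 1
s16 (pos 16,17,18,19,20,21,22,23,24,25,26,27,28,29,30,31): 0⊕1⊕0⊕1⊕1⊕0⊕0⊕1⊕0⊕0⊕0⊕1⊕0⊕1⊕0⊕0 = 0
Syndrome s16…s1 = 01101 → error at position 13.
Flip position 13: 1110110110110010101100100010100 → 1110110110111010101100100010100
Read data bits from positions 3,5,6,7,9,10,11,12,13,14,15,17,18,19,20,21,22,23,24,25,26,27,28,29,30,31: 11101011101101100100010100

11101011101101100100010100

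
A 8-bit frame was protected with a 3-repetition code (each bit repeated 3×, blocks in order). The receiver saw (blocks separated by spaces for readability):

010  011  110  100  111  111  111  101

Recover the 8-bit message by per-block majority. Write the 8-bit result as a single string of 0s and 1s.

Block 1 (010): 1 one → 0
Block 2 (011): 2 ones → 1
Block 3 (110): 2 ones → 1
Block 4 (100): 1 one → 0
Block 5 (111): 3 ones → 1
Block 6 (111): 3 ones → 1
Block 7 (111): 3 ones → 1
Block 8 (101): 2 ones → 1

01101111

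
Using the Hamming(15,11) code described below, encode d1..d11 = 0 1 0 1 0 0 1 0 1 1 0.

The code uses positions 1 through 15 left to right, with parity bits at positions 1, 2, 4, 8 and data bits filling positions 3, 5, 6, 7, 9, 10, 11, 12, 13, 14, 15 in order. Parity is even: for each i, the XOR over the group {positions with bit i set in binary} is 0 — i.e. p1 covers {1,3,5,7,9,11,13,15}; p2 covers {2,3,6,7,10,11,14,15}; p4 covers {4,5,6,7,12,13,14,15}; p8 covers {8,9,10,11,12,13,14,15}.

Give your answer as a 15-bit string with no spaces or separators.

010010110010110

Place data at non-parity positions: p1 p2 0 p4 1 0 1 p8 0 0 1 0 1 1 0
p1 (pos 1,3,5,7,9,11,13,15): XOR of data positions = 0⊕1⊕1⊕0⊕1⊕1⊕0 = 0
p2 (pos 2,3,6,7,10,11,14,15): XOR of data positions = 0⊕0⊕1⊕0⊕1⊕1⊕0 = 1
p4 (pos 4,5,6,7,12,13,14,15): XOR of data positions = 1⊕0⊕1⊕0⊕1⊕1⊕0 = 0
p8 (pos 8,9,10,11,12,13,14,15): XOR of data positions = 0⊕0⊕1⊕0⊕1⊕1⊕0 = 1
Codeword: 010010110010110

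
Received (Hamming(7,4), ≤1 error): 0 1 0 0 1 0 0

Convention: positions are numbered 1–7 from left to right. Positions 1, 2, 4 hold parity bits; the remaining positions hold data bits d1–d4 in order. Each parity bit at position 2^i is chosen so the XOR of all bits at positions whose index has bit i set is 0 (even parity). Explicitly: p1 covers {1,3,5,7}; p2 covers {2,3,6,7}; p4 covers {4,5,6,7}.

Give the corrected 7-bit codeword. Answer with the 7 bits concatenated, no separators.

0100101

s1 (pos 1,3,5,7): 0⊕0⊕1⊕0 = 1
s2 (pos 2,3,6,7): 1⊕0⊕0⊕0 = 1
s4 (pos 4,5,6,7): 0⊕1⊕0⊕0 = 1
Syndrome s4…s1 = 111 → error at position 7.
Flip position 7: 0100100 → 0100101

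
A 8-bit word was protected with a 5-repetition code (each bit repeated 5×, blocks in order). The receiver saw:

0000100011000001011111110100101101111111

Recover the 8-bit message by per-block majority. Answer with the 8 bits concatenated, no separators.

Block 1 (00001): 1 one → 0
Block 2 (00011): 2 ones → 0
Block 3 (00000): 0 ones → 0
Block 4 (10111): 4 ones → 1
Block 5 (11110): 4 ones → 1
Block 6 (10010): 2 ones → 0
Block 7 (11011): 4 ones → 1
Block 8 (11111): 5 ones → 1

00011011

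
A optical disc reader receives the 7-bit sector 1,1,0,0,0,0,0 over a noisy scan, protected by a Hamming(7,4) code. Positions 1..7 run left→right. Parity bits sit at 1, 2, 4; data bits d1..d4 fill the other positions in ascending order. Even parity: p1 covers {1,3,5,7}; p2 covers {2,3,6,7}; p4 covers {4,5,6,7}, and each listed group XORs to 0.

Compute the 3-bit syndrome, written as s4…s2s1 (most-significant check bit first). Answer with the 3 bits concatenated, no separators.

s1 (pos 1,3,5,7): 1⊕0⊕0⊕0 = 1
s2 (pos 2,3,6,7): 1⊕0⊕0⊕0 = 1
s4 (pos 4,5,6,7): 0⊕0⊕0⊕0 = 0
Syndrome s4…s1 = 011 → error at position 3.

011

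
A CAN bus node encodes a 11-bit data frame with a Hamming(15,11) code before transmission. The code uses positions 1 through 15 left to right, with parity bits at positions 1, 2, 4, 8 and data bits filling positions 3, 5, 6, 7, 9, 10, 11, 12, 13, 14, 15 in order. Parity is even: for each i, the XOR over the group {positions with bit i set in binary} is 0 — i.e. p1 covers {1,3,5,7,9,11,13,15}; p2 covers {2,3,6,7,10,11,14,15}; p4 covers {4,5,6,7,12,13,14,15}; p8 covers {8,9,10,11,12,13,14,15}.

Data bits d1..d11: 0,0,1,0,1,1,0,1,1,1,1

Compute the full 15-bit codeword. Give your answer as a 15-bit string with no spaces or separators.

100101001101111

Place data at non-parity positions: p1 p2 0 p4 0 1 0 p8 1 1 0 1 1 1 1
p1 (pos 1,3,5,7,9,11,13,15): XOR of data positions = 0⊕0⊕0⊕1⊕0⊕1⊕1 = 1
p2 (pos 2,3,6,7,10,11,14,15): XOR of data positions = 0⊕1⊕0⊕1⊕0⊕1⊕1 = 0
p4 (pos 4,5,6,7,12,13,14,15): XOR of data positions = 0⊕1⊕0⊕1⊕1⊕1⊕1 = 1
p8 (pos 8,9,10,11,12,13,14,15): XOR of data positions = 1⊕1⊕0⊕1⊕1⊕1⊕1 = 0
Codeword: 100101001101111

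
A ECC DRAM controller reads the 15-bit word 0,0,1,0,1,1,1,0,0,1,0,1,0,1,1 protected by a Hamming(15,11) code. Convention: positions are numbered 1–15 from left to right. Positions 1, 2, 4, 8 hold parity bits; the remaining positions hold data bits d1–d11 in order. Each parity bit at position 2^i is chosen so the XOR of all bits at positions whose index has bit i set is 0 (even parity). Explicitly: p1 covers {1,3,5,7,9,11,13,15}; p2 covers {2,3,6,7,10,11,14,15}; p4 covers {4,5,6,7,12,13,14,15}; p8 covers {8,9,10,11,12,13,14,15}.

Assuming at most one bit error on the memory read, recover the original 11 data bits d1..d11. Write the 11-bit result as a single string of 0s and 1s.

s1 (pos 1,3,5,7,9,11,13,15): 0⊕1⊕1⊕1⊕0⊕0⊕0⊕1 = 0
s2 (pos 2,3,6,7,10,11,14,15): 0⊕1⊕1⊕1⊕1⊕0⊕1⊕1 = 0
s4 (pos 4,5,6,7,12,13,14,15): 0⊕1⊕1⊕1⊕1⊕0⊕1⊕1 = 0
s8 (pos 8,9,10,11,12,13,14,15): 0⊕0⊕1⊕0⊕1⊕0⊕1⊕1 = 0
Syndrome s8…s1 = 0000 → no error.
Read data bits from positions 3,5,6,7,9,10,11,12,13,14,15: 11110101011

11110101011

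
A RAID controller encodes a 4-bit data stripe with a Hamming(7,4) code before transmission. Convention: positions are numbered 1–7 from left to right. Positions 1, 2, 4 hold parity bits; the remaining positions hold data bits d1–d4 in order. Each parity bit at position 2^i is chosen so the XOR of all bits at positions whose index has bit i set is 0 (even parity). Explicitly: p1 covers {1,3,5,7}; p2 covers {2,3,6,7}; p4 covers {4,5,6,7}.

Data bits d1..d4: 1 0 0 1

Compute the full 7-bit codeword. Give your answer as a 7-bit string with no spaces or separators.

0011001

Place data at non-parity positions: p1 p2 1 p4 0 0 1
p1 (pos 1,3,5,7): XOR of data positions = 1⊕0⊕1 = 0
p2 (pos 2,3,6,7): XOR of data positions = 1⊕0⊕1 = 0
p4 (pos 4,5,6,7): XOR of data positions = 0⊕0⊕1 = 1
Codeword: 0011001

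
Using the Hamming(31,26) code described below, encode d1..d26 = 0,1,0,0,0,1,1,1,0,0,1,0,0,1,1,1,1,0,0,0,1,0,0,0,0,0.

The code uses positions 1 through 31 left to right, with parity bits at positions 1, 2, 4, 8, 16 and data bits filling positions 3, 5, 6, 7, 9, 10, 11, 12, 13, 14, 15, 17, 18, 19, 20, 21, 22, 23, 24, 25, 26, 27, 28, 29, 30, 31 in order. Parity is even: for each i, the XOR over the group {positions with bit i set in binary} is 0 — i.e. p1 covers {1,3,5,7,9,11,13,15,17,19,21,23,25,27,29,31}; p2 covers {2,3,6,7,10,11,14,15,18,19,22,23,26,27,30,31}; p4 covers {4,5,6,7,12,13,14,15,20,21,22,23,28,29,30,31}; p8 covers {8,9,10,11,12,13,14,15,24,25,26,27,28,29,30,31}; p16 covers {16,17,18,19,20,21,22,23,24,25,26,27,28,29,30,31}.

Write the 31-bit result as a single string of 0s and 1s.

Place data at non-parity positions: p1 p2 0 p4 1 0 0 p8 0 1 1 1 0 0 1 p16 0 0 1 1 1 1 0 0 0 1 0 0 0 0 0
p1 (pos 1,3,5,7,9,11,13,15,17,19,21,23,25,27,29,31): XOR of data positions = 0⊕1⊕0⊕0⊕1⊕0⊕1⊕0⊕1⊕1⊕0⊕0⊕0⊕0⊕0 = 1
p2 (pos 2,3,6,7,10,11,14,15,18,19,22,23,26,27,30,31): XOR of data positions = 0⊕0⊕0⊕1⊕1⊕0⊕1⊕0⊕1⊕1⊕0⊕1⊕0⊕0⊕0 = 0
p4 (pos 4,5,6,7,12,13,14,15,20,21,22,23,28,29,30,31): XOR of data positions = 1⊕0⊕0⊕1⊕0⊕0⊕1⊕1⊕1⊕1⊕0⊕0⊕0⊕0⊕0 = 0
p8 (pos 8,9,10,11,12,13,14,15,24,25,26,27,28,29,30,31): XOR of data positions = 0⊕1⊕1⊕1⊕0⊕0⊕1⊕0⊕0⊕1⊕0⊕0⊕0⊕0⊕0 = 1
p16 (pos 16,17,18,19,20,21,22,23,24,25,26,27,28,29,30,31): XOR of data positions = 0⊕0⊕1⊕1⊕1⊕1⊕0⊕0⊕0⊕1⊕0⊕0⊕0⊕0⊕0 = 1
Codeword: 1000100101110011001111000100000

1000100101110011001111000100000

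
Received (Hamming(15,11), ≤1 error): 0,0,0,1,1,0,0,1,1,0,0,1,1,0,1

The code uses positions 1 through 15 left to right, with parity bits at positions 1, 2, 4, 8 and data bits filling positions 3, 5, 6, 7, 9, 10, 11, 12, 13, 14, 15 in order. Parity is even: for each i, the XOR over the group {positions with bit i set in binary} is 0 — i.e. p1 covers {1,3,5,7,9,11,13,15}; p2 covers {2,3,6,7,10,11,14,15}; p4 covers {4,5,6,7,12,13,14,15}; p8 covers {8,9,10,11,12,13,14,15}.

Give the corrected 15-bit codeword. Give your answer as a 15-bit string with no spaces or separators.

000110011001111

s1 (pos 1,3,5,7,9,11,13,15): 0⊕0⊕1⊕0⊕1⊕0⊕1⊕1 = 0
s2 (pos 2,3,6,7,10,11,14,15): 0⊕0⊕0⊕0⊕0⊕0⊕0⊕1 = 1
s4 (pos 4,5,6,7,12,13,14,15): 1⊕1⊕0⊕0⊕1⊕1⊕0⊕1 = 1
s8 (pos 8,9,10,11,12,13,14,15): 1⊕1⊕0⊕0⊕1⊕1⊕0⊕1 = 1
Syndrome s8…s1 = 1110 → error at position 14.
Flip position 14: 000110011001101 → 000110011001111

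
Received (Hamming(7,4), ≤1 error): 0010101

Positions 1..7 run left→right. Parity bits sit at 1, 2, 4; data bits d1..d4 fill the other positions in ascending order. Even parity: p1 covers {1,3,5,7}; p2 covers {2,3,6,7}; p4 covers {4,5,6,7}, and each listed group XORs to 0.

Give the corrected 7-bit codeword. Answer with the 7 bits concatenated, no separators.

1010101

s1 (pos 1,3,5,7): 0⊕1⊕1⊕1 = 1
s2 (pos 2,3,6,7): 0⊕1⊕0⊕1 = 0
s4 (pos 4,5,6,7): 0⊕1⊕0⊕1 = 0
Syndrome s4…s1 = 001 → error at position 1.
Flip position 1: 0010101 → 1010101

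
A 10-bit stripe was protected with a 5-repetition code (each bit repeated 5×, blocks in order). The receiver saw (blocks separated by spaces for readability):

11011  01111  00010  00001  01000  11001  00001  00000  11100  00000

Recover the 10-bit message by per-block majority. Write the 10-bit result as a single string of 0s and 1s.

1100010010

Block 1 (11011): 4 ones → 1
Block 2 (01111): 4 ones → 1
Block 3 (00010): 1 one → 0
Block 4 (00001): 1 one → 0
Block 5 (01000): 1 one → 0
Block 6 (11001): 3 ones → 1
Block 7 (00001): 1 one → 0
Block 8 (00000): 0 ones → 0
Block 9 (11100): 3 ones → 1
Block 10 (00000): 0 ones → 0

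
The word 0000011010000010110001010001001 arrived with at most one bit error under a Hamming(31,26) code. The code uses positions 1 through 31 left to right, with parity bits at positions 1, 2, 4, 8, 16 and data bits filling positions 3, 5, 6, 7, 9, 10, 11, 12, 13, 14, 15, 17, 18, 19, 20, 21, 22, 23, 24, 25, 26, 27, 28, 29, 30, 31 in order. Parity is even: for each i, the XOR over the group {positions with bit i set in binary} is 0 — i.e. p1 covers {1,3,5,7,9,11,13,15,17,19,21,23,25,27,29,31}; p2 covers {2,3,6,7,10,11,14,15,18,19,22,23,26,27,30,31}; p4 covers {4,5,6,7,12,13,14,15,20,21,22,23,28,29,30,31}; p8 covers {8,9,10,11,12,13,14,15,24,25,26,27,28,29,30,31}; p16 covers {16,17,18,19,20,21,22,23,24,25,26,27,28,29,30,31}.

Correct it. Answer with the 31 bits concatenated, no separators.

s1 (pos 1,3,5,7,9,11,13,15,17,19,21,23,25,27,29,31): 0⊕0⊕0⊕1⊕1⊕0⊕0⊕1⊕1⊕0⊕0⊕0⊕0⊕0⊕0⊕1 = 1
s2 (pos 2,3,6,7,10,11,14,15,18,19,22,23,26,27,30,31): 0⊕0⊕1⊕1⊕0⊕0⊕0⊕1⊕1⊕0⊕1⊕0⊕0⊕0⊕0⊕1 = 0
s4 (pos 4,5,6,7,12,13,14,15,20,21,22,23,28,29,30,31): 0⊕0⊕1⊕1⊕0⊕0⊕0⊕1⊕0⊕0⊕1⊕0⊕1⊕0⊕0⊕1 = 0
s8 (pos 8,9,10,11,12,13,14,15,24,25,26,27,28,29,30,31): 0⊕1⊕0⊕0⊕0⊕0⊕0⊕1⊕1⊕0⊕0⊕0⊕1⊕0⊕0⊕1 = 1
s16 (pos 16,17,18,19,20,21,22,23,24,25,26,27,28,29,30,31): 0⊕1⊕1⊕0⊕0⊕0⊕1⊕0⊕1⊕0⊕0⊕0⊕1⊕0⊕0⊕1 = 0
Syndrome s16…s1 = 01001 → error at position 9.
Flip position 9: 0000011010000010110001010001001 → 0000011000000010110001010001001

0000011000000010110001010001001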